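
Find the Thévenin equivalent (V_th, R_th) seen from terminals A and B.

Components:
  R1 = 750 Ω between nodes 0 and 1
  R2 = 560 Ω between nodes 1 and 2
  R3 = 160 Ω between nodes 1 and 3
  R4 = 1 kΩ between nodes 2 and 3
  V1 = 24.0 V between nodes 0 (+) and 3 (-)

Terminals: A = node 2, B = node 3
Step 1 — V_th is the open-circuit voltage V_A - V_B (nothing connected across the terminals).
Nodal analysis, taking node 3 as the 0 V reference.
Source V1 fixes V_0 = 24 V.
KCL at each unknown node (sum of currents leaving = 0; resistances in Ω):
  Node 1: (V_1 - 24)/750 + (V_1 - V_2)/560 + (V_1 - 0)/160 = 0
  Node 2: (V_2 - V_1)/560 + (V_2 - 0)/1000 = 0
Collecting terms (coefficients in siemens):
  0.009369·V_1 - 0.001786·V_2 = 0.032
  0.002786·V_2 - 0.001786·V_1 = 0
Determinant D = (0.009369)(0.002786) - (-0.001786)(-0.001786) = 0.00002291
V_1 = [(0.032)(0.002786) - (-0.001786)(0)]/D = 3.891 V
V_2 = [(0.009369)(0) - (0.032)(-0.001786)]/D = 2.494 V
V_th = V_2 - V_3 = 2.494 - 0 = 2.494 V
Step 2 — R_th: zero the source — replace V1 by a short circuit (node 3 merges into node 0) — and find the resistance seen between A (node 2) and B (node 0).
Reduce the network between node 2 (A) and node 0 (B) by series/parallel combination:
  Rp1 = R1 ‖ R3 (parallel, both between nodes 0 and 1) = 1/(1/750 + 1/160) = 131.9 Ω
  Rs1 = R2 + Rp1 (series, joined only at node 1) = 560 + 131.9 = 691.9 Ω
  Rp2 = R4 ‖ Rs1 (parallel, both between nodes 0 and 2) = 1/(1/1000 + 1/691.9) = 408.9 Ω
R_th = 408.9 Ω

Final answer: V_th = 2.494 V, R_th = 408.9 Ω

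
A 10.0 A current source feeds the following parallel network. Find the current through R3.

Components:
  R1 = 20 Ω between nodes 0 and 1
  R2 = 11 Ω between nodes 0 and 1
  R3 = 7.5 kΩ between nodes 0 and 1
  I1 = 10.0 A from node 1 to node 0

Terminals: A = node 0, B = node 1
All resistors sit directly between nodes 0 and 1, so they are in parallel and share one voltage V; the full source current 10 A splits among them.
1/R_par = 1/20 + 1/11 + 1/7500 = 0.141 S  =>  R_par = 7.09 Ω
V = I × R_par = 10 × 7.09 = 70.9 V
I_R3 = V/R3 = 70.9/7500 = 0.009453 A

Final answer: 0.009453 A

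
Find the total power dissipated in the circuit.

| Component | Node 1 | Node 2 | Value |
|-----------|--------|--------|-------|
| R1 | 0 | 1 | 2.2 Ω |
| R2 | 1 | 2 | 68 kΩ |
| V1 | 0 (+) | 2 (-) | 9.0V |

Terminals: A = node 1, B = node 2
Nodal analysis, taking node 2 as the 0 V reference.
Source V1 fixes V_0 = 9 V.
KCL at each unknown node (sum of currents leaving = 0; resistances in Ω):
  Node 1: (V_1 - 9)/2.2 + (V_1 - 0)/68000 = 0
Collecting terms: 0.4546 × V_1 = 4.091  =>  V_1 = 9 V
Power in each resistor, P = (ΔV)²/R:
  P_R1 = (9 - 9)²/2.2 = 0.00000003854 W
  P_R2 = (9 - 0)²/68000 = 0.001191 W
P_total = P_R1 + P_R2 = 0.001191 W

Final answer: 0.001191 W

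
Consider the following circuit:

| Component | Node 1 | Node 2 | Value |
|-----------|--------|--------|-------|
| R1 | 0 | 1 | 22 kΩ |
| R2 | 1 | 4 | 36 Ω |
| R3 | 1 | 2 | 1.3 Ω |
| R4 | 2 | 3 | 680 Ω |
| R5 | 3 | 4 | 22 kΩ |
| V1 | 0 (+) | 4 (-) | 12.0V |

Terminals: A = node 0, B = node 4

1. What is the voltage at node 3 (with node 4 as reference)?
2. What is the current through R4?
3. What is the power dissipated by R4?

Nodal analysis, taking node 4 as the 0 V reference.
Source V1 fixes V_0 = 12 V.
KCL at each unknown node (sum of currents leaving = 0; resistances in Ω):
  Node 1: (V_1 - 12)/22000 + (V_1 - 0)/36 + (V_1 - V_2)/1.3 = 0
  Node 2: (V_2 - V_1)/1.3 + (V_2 - V_3)/680 = 0
  Node 3: (V_3 - V_2)/680 + (V_3 - 0)/22000 = 0
Collecting terms (coefficients in siemens):
  0.7971·V_1 - 0.7692·V_2 = 0.0005455
  0.7707·V_2 - 0.7692·V_1 - 0.001471·V_3 = 0
  0.001516·V_3 - 0.001471·V_2 = 0
Solving these 3 simultaneous equations (Gaussian elimination) gives:
  V_1 = 0.01957 V, V_2 = 0.01957 V, V_3 = 0.01899 V
Part 1:
  Read off the nodal solution: V_3 = 0.01899 V
Part 2:
  I_R4 = (V_2 - V_3)/R4 = (0.01957 - 0.01899)/680 = 0.000000863 A
  Magnitude: I_R4 = 0.000000863 A
Part 3:
  I_R4 = (V_2 - V_3)/R4 = (0.01957 - 0.01899)/680 = 0.000000863 A
  P_R4 = I_R4² × R4 = (0.000000863)² × 680 = 0.0000000005064 W

Final answers:
1. V_3 = 0.01899 V
2. I_R4 = 8.63e-07 A
3. P_R4 = 5.064e-10 W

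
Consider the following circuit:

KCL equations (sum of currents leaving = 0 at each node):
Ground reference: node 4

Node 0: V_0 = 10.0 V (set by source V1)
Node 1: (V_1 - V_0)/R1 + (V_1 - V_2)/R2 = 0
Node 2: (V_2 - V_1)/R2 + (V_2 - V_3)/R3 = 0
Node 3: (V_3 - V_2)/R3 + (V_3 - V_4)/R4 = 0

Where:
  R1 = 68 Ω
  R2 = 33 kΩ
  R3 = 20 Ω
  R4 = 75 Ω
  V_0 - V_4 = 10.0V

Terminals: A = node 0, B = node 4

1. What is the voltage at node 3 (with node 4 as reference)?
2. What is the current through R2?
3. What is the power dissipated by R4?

Nodal analysis, taking node 4 as the 0 V reference.
Source V1 fixes V_0 = 10 V.
KCL at each unknown node (sum of currents leaving = 0; resistances in Ω):
  Node 1: (V_1 - 10)/68 + (V_1 - V_2)/33000 = 0
  Node 2: (V_2 - V_1)/33000 + (V_2 - V_3)/20 = 0
  Node 3: (V_3 - V_2)/20 + (V_3 - 0)/75 = 0
Collecting terms (coefficients in siemens):
  0.01474·V_1 - 0.0000303·V_2 = 0.1471
  0.05003·V_2 - 0.0000303·V_1 - 0.05·V_3 = 0
  0.06333·V_3 - 0.05·V_2 = 0
Solving these 3 simultaneous equations (Gaussian elimination) gives:
  V_1 = 9.979 V, V_2 = 0.02865 V, V_3 = 0.02262 V
Part 1:
  Read off the nodal solution: V_3 = 0.02262 V
Part 2:
  I_R2 = (V_1 - V_2)/R2 = (9.979 - 0.02865)/33000 = 0.0003015 A
  Magnitude: I_R2 = 0.0003015 A
Part 3:
  I_R4 = (V_3 - V_4)/R4 = (0.02262 - 0)/75 = 0.0003015 A
  P_R4 = I_R4² × R4 = (0.0003015)² × 75 = 0.00000682 W

Final answers:
1. V_3 = 0.02262 V
2. I_R2 = 0.0003015 A
3. P_R4 = 6.82e-06 W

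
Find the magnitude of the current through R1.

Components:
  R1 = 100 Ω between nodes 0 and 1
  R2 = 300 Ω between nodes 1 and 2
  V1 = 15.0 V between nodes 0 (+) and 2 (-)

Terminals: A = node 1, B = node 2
Nodal analysis, taking node 2 as the 0 V reference.
Source V1 fixes V_0 = 15 V.
KCL at each unknown node (sum of currents leaving = 0; resistances in Ω):
  Node 1: (V_1 - 15)/100 + (V_1 - 0)/300 = 0
Collecting terms: 0.01333 × V_1 = 0.15  =>  V_1 = 11.25 V
I_R1 = (V_0 - V_1)/R1 = (15 - 11.25)/100 = 0.0375 A
|I_R1| = 0.0375 A

Final answer: |I_R1| = 0.0375 A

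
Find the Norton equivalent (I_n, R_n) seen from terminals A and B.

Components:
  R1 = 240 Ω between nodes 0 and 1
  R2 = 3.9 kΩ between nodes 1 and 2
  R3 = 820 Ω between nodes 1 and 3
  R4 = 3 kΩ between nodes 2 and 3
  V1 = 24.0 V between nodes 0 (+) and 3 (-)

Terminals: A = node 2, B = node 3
Find the Thévenin equivalent first; then I_n = V_th/R_th and R_n = R_th.
Step 1 — V_th is the open-circuit voltage V_A - V_B (nothing connected across the terminals).
Nodal analysis, taking node 3 as the 0 V reference.
Source V1 fixes V_0 = 24 V.
KCL at each unknown node (sum of currents leaving = 0; resistances in Ω):
  Node 1: (V_1 - 24)/240 + (V_1 - V_2)/3900 + (V_1 - 0)/820 = 0
  Node 2: (V_2 - V_1)/3900 + (V_2 - 0)/3000 = 0
Collecting terms (coefficients in siemens):
  0.005643·V_1 - 0.0002564·V_2 = 0.1
  0.0005897·V_2 - 0.0002564·V_1 = 0
Determinant D = (0.005643)(0.0005897) - (-0.0002564)(-0.0002564) = 0.000003262
V_1 = [(0.1)(0.0005897) - (-0.0002564)(0)]/D = 18.08 V
V_2 = [(0.005643)(0) - (0.1)(-0.0002564)]/D = 7.861 V
V_th = V_2 - V_3 = 7.861 - 0 = 7.861 V
Step 2 — R_th: zero the source — replace V1 by a short circuit (node 3 merges into node 0) — and find the resistance seen between A (node 2) and B (node 0).
Reduce the network between node 2 (A) and node 0 (B) by series/parallel combination:
  Rp1 = R1 ‖ R3 (parallel, both between nodes 0 and 1) = 1/(1/240 + 1/820) = 185.7 Ω
  Rs1 = R2 + Rp1 (series, joined only at node 1) = 3900 + 185.7 = 4086 Ω
  Rp2 = R4 ‖ Rs1 (parallel, both between nodes 0 and 2) = 1/(1/3000 + 1/4086) = 1730 Ω
R_th = 1.73 kΩ
I_n = V_th/R_th = 7.861/1730 = 0.004544 A, and R_n = R_th = 1.73 kΩ

Final answer: I_n = 0.004544 A, R_n = 1.73 kΩ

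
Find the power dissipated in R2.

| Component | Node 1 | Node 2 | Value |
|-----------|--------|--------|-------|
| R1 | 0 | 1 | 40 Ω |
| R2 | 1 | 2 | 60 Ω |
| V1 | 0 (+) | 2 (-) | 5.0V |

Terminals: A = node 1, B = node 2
Nodal analysis, taking node 2 as the 0 V reference.
Source V1 fixes V_0 = 5 V.
KCL at each unknown node (sum of currents leaving = 0; resistances in Ω):
  Node 1: (V_1 - 5)/40 + (V_1 - 0)/60 = 0
Collecting terms: 0.04167 × V_1 = 0.125  =>  V_1 = 3 V
I_R2 = (V_1 - V_2)/R2 = (3 - 0)/60 = 0.05 A
P_R2 = I_R2² × R2 = (0.05)² × 60 = 0.15 W

Final answer: 0.15 W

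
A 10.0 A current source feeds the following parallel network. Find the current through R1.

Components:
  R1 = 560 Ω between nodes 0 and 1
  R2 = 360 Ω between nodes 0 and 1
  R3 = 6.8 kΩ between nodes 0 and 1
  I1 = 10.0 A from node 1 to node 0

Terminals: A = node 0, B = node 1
All resistors sit directly between nodes 0 and 1, so they are in parallel and share one voltage V; the full source current 10 A splits among them.
1/R_par = 1/560 + 1/360 + 1/6800 = 0.004711 S  =>  R_par = 212.3 Ω
V = I × R_par = 10 × 212.3 = 2123 V
I_R1 = V/R1 = 2123/560 = 3.791 A

Final answer: 3.791 A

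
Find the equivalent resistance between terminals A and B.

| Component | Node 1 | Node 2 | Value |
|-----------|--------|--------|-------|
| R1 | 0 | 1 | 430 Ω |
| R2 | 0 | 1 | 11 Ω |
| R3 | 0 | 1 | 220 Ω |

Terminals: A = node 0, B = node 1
Reduce the network between node 0 (A) and node 1 (B) by series/parallel combination:
  Rp1 = R1 ‖ R2 ‖ R3 (parallel, all between nodes 0 and 1) = 1/(1/430 + 1/11 + 1/220) = 10.23 Ω
R_eq = 10.23 Ω

Final answer: 10.23 Ω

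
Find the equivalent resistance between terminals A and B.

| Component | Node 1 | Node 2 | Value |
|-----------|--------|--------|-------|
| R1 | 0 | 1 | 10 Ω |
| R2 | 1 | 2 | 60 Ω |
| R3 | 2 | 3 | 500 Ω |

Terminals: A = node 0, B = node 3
Reduce the network between node 0 (A) and node 3 (B) by series/parallel combination:
  Rs1 = R1 + R2 (series, joined only at node 1) = 10 + 60 = 70 Ω
  Rs2 = R3 + Rs1 (series, joined only at node 2) = 500 + 70 = 570 Ω
R_eq = 570 Ω

Final answer: 570 Ω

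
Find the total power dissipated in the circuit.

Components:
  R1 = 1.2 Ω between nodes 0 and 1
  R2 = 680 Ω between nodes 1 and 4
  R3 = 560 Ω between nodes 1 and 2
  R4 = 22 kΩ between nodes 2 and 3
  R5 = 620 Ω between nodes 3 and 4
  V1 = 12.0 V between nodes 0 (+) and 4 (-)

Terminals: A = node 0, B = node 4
Nodal analysis, taking node 4 as the 0 V reference.
Source V1 fixes V_0 = 12 V.
KCL at each unknown node (sum of currents leaving = 0; resistances in Ω):
  Node 1: (V_1 - 12)/1.2 + (V_1 - 0)/680 + (V_1 - V_2)/560 = 0
  Node 2: (V_2 - V_1)/560 + (V_2 - V_3)/22000 = 0
  Node 3: (V_3 - V_2)/22000 + (V_3 - 0)/620 = 0
Collecting terms (coefficients in siemens):
  0.8366·V_1 - 0.001786·V_2 = 10
  0.001831·V_2 - 0.001786·V_1 - 0.00004545·V_3 = 0
  0.001658·V_3 - 0.00004545·V_2 = 0
Solving these 3 simultaneous equations (Gaussian elimination) gives:
  V_1 = 11.98 V, V_2 = 11.69 V, V_3 = 0.3204 V
Power in each resistor, P = (ΔV)²/R:
  P_R1 = (12 - 11.98)²/1.2 = 0.0003945 W
  P_R2 = (11.98 - 0)²/680 = 0.211 W
  P_R3 = (11.98 - 11.69)²/560 = 0.0001495 W
  P_R4 = (11.69 - 0.3204)²/22000 = 0.005875 W
  P_R5 = (0.3204 - 0)²/620 = 0.0001656 W
P_total = P_R1 + P_R2 + P_R3 + P_R4 + P_R5 = 0.2176 W

Final answer: 0.2176 W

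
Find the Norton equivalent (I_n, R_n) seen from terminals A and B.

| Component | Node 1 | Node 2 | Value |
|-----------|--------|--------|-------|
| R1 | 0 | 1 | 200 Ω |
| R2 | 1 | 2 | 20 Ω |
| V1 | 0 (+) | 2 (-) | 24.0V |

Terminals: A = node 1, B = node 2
Find the Thévenin equivalent first; then I_n = V_th/R_th and R_n = R_th.
Step 1 — V_th is the open-circuit voltage V_A - V_B (nothing connected across the terminals).
Nodal analysis, taking node 2 as the 0 V reference.
Source V1 fixes V_0 = 24 V.
KCL at each unknown node (sum of currents leaving = 0; resistances in Ω):
  Node 1: (V_1 - 24)/200 + (V_1 - 0)/20 = 0
Collecting terms: 0.055 × V_1 = 0.12  =>  V_1 = 2.182 V
V_th = V_1 - V_2 = 2.182 - 0 = 2.182 V
Step 2 — R_th: zero the source — replace V1 by a short circuit (node 2 merges into node 0) — and find the resistance seen between A (node 1) and B (node 0).
Reduce the network between node 1 (A) and node 0 (B) by series/parallel combination:
  Rp1 = R1 ‖ R2 (parallel, both between nodes 0 and 1) = 1/(1/200 + 1/20) = 18.18 Ω
R_th = 18.18 Ω
I_n = V_th/R_th = 2.182/18.18 = 0.12 A, and R_n = R_th = 18.18 Ω

Final answer: I_n = 0.12 A, R_n = 18.18 Ω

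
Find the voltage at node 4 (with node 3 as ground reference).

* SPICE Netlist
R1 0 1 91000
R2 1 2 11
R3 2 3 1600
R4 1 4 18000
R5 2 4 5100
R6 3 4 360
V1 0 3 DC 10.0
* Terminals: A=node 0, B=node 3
Nodal analysis, taking node 3 as the 0 V reference.
Source V1 fixes V_0 = 10 V.
KCL at each unknown node (sum of currents leaving = 0; resistances in Ω):
  Node 1: (V_1 - 10)/91000 + (V_1 - V_2)/11 + (V_1 - V_4)/18000 = 0
  Node 2: (V_2 - V_1)/11 + (V_2 - 0)/1600 + (V_2 - V_4)/5100 = 0
  Node 4: (V_4 - V_1)/18000 + (V_4 - V_2)/5100 + (V_4 - 0)/360 = 0
Collecting terms (coefficients in siemens):
  0.09098·V_1 - 0.09091·V_2 - 0.00005556·V_4 = 0.0001099
  0.09173·V_2 - 0.09091·V_1 - 0.0001961·V_4 = 0
  0.003029·V_4 - 0.00005556·V_1 - 0.0001961·V_2 = 0
Solving these 3 simultaneous equations (Gaussian elimination) gives:
  V_1 = 0.1278 V, V_2 = 0.1267 V, V_4 = 0.01055 V
The requested potential is V_4 = 0.01055 V.

Final answer: V_4 = 0.01055 V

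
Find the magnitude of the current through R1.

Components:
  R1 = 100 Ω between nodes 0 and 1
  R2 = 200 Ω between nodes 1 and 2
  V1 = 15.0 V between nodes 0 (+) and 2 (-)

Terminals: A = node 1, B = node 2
Nodal analysis, taking node 2 as the 0 V reference.
Source V1 fixes V_0 = 15 V.
KCL at each unknown node (sum of currents leaving = 0; resistances in Ω):
  Node 1: (V_1 - 15)/100 + (V_1 - 0)/200 = 0
Collecting terms: 0.015 × V_1 = 0.15  =>  V_1 = 10 V
I_R1 = (V_0 - V_1)/R1 = (15 - 10)/100 = 0.05 A
|I_R1| = 0.05 A

Final answer: |I_R1| = 0.05 A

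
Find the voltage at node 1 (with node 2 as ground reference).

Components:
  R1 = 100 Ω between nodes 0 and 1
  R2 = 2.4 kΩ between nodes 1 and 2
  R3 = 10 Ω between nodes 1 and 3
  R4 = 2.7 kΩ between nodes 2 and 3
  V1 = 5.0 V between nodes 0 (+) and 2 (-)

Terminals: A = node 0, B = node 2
Nodal analysis, taking node 2 as the 0 V reference.
Source V1 fixes V_0 = 5 V.
KCL at each unknown node (sum of currents leaving = 0; resistances in Ω):
  Node 1: (V_1 - 5)/100 + (V_1 - 0)/2400 + (V_1 - V_3)/10 = 0
  Node 3: (V_3 - V_1)/10 + (V_3 - 0)/2700 = 0
Collecting terms (coefficients in siemens):
  0.1104·V_1 - 0.1·V_3 = 0.05
  0.1004·V_3 - 0.1·V_1 = 0
Determinant D = (0.1104)(0.1004) - (-0.1)(-0.1) = 0.001083
V_1 = [(0.05)(0.1004) - (-0.1)(0)]/D = 4.636 V
V_3 = [(0.1104)(0) - (0.05)(-0.1)]/D = 4.619 V
The requested potential is V_1 = 4.636 V.

Final answer: V_1 = 4.636 V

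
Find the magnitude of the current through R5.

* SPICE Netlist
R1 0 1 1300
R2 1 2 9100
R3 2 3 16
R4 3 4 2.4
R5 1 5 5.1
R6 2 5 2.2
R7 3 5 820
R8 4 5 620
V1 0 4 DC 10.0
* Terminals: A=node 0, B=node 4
Nodal analysis, taking node 4 as the 0 V reference.
Source V1 fixes V_0 = 10 V.
KCL at each unknown node (sum of currents leaving = 0; resistances in Ω):
  Node 1: (V_1 - 10)/1300 + (V_1 - V_2)/9100 + (V_1 - V_5)/5.1 = 0
  Node 2: (V_2 - V_1)/9100 + (V_2 - V_3)/16 + (V_2 - V_5)/2.2 = 0
  Node 3: (V_3 - V_2)/16 + (V_3 - 0)/2.4 + (V_3 - V_5)/820 = 0
  Node 5: (V_5 - V_1)/5.1 + (V_5 - V_2)/2.2 + (V_5 - V_3)/820 + (V_5 - 0)/620 = 0
Collecting terms (coefficients in siemens):
  0.197·V_1 - 0.0001099·V_2 - 0.1961·V_5 = 0.007692
  0.5172·V_2 - 0.0001099·V_1 - 0.0625·V_3 - 0.4545·V_5 = 0
  0.4804·V_3 - 0.0625·V_2 - 0.00122·V_5 = 0
  0.6535·V_5 - 0.1961·V_1 - 0.4545·V_2 - 0.00122·V_3 = 0
Solving these 4 simultaneous equations (Gaussian elimination) gives:
  V_1 = 0.1862 V, V_2 = 0.132 V, V_3 = 0.01755 V, V_5 = 0.1477 V
I_R5 = (V_1 - V_5)/R5 = (0.1862 - 0.1477)/5.1 = 0.007543 A
|I_R5| = 0.007543 A

Final answer: |I_R5| = 0.007543 A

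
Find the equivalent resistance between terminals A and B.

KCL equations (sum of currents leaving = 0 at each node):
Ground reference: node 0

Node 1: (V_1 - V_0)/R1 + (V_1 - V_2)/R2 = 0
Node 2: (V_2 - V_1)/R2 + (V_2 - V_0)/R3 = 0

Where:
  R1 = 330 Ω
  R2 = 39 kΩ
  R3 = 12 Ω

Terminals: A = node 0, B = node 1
Reduce the network between node 0 (A) and node 1 (B) by series/parallel combination:
  Rs1 = R3 + R2 (series, joined only at node 2) = 12 + 39000 = 39010 Ω
  Rp1 = R1 ‖ Rs1 (parallel, both between nodes 0 and 1) = 1/(1/330 + 1/39010) = 327.2 Ω
R_eq = 327.2 Ω

Final answer: 327.2 Ω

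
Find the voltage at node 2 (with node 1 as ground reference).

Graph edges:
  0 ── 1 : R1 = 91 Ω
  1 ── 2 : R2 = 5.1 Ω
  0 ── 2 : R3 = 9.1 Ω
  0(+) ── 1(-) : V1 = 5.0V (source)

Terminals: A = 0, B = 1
Nodal analysis, taking node 1 as the 0 V reference.
Source V1 fixes V_0 = 5 V.
KCL at each unknown node (sum of currents leaving = 0; resistances in Ω):
  Node 2: (V_2 - 0)/5.1 + (V_2 - 5)/9.1 = 0
Collecting terms: 0.306 × V_2 = 0.5495  =>  V_2 = 1.796 V
The requested potential is V_2 = 1.796 V.

Final answer: V_2 = 1.796 V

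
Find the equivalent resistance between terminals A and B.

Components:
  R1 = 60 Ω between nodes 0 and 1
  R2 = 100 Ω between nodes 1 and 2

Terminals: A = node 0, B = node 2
Reduce the network between node 0 (A) and node 2 (B) by series/parallel combination:
  Rs1 = R1 + R2 (series, joined only at node 1) = 60 + 100 = 160 Ω
R_eq = 160 Ω

Final answer: 160 Ω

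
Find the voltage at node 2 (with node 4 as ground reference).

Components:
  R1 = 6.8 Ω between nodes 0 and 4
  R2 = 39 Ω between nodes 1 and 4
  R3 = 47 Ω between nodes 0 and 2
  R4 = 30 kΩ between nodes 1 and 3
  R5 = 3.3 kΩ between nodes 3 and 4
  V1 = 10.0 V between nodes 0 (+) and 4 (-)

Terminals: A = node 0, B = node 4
Nodal analysis, taking node 4 as the 0 V reference.
Source V1 fixes V_0 = 10 V.
KCL at each unknown node (sum of currents leaving = 0; resistances in Ω):
  Node 1: (V_1 - 0)/39 + (V_1 - V_3)/30000 = 0
  Node 2: (V_2 - 10)/47 = 0
  Node 3: (V_3 - V_1)/30000 + (V_3 - 0)/3300 = 0
Collecting terms (coefficients in siemens):
  0.02567·V_1 - 0.00003333·V_3 = 0
  0.02128·V_2 = 0.2128
  0.0003364·V_3 - 0.00003333·V_1 = 0
Solving these 3 simultaneous equations (Gaussian elimination) gives:
  V_1 = 0 V, V_2 = 10 V, V_3 = 0 V
The requested potential is V_2 = 10 V.

Final answer: V_2 = 10 V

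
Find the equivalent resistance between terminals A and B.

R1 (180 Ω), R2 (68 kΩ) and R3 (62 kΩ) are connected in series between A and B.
Reduce the network between node 0 (A) and node 3 (B) by series/parallel combination:
  Rs1 = R1 + R2 (series, joined only at node 1) = 180 + 68000 = 68180 Ω
  Rs2 = R3 + Rs1 (series, joined only at node 2) = 62000 + 68180 = 130200 Ω
R_eq = 130.2 kΩ

Final answer: 130.2 kΩ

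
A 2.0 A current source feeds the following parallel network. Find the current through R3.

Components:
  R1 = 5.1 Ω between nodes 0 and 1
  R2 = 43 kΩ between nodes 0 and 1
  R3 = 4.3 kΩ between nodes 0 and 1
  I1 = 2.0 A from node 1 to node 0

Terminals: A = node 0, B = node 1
All resistors sit directly between nodes 0 and 1, so they are in parallel and share one voltage V; the full source current 2 A splits among them.
1/R_par = 1/5.1 + 1/43000 + 1/4300 = 0.1963 S  =>  R_par = 5.093 Ω
V = I × R_par = 2 × 5.093 = 10.19 V
I_R3 = V/R3 = 10.19/4300 = 0.002369 A

Final answer: 0.002369 A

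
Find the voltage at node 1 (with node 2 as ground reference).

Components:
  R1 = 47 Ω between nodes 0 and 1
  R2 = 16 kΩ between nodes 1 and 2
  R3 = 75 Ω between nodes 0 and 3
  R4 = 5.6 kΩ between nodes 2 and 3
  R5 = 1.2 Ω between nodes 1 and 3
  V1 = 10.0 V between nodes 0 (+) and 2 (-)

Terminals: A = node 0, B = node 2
Nodal analysis, taking node 2 as the 0 V reference.
Source V1 fixes V_0 = 10 V.
KCL at each unknown node (sum of currents leaving = 0; resistances in Ω):
  Node 1: (V_1 - 10)/47 + (V_1 - 0)/16000 + (V_1 - V_3)/1.2 = 0
  Node 3: (V_3 - 10)/75 + (V_3 - 0)/5600 + (V_3 - V_1)/1.2 = 0
Collecting terms (coefficients in siemens):
  0.8547·V_1 - 0.8333·V_3 = 0.2128
  0.8468·V_3 - 0.8333·V_1 = 0.1333
Determinant D = (0.8547)(0.8468) - (-0.8333)(-0.8333) = 0.02933
V_1 = [(0.2128)(0.8468) - (-0.8333)(0.1333)]/D = 9.931 V
V_3 = [(0.8547)(0.1333) - (0.2128)(-0.8333)]/D = 9.93 V
The requested potential is V_1 = 9.931 V.

Final answer: V_1 = 9.931 V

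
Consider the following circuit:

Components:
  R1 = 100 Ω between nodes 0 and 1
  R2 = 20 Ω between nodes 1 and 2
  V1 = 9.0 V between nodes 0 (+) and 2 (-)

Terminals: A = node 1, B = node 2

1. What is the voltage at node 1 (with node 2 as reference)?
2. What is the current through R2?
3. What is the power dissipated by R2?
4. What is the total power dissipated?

Nodal analysis, taking node 2 as the 0 V reference.
Source V1 fixes V_0 = 9 V.
KCL at each unknown node (sum of currents leaving = 0; resistances in Ω):
  Node 1: (V_1 - 9)/100 + (V_1 - 0)/20 = 0
Collecting terms: 0.06 × V_1 = 0.09  =>  V_1 = 1.5 V
Part 1:
  Read off the nodal solution: V_1 = 1.5 V
Part 2:
  I_R2 = (V_1 - V_2)/R2 = (1.5 - 0)/20 = 0.075 A
  Magnitude: I_R2 = 0.075 A
Part 3:
  I_R2 = (V_1 - V_2)/R2 = (1.5 - 0)/20 = 0.075 A
  P_R2 = I_R2² × R2 = (0.075)² × 20 = 0.1125 W
Part 4:
  Power in each resistor, P = (ΔV)²/R:
    P_R1 = (9 - 1.5)²/100 = 0.5625 W
    P_R2 = (1.5 - 0)²/20 = 0.1125 W
  P_total = P_R1 + P_R2 = 0.675 W

Final answers:
1. V_1 = 1.5 V
2. I_R2 = 0.075 A
3. P_R2 = 0.1125 W
4. P_total = 0.675 W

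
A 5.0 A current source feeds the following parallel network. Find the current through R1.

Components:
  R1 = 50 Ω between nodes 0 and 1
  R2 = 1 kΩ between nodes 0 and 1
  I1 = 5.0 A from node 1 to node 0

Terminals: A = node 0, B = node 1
All resistors sit directly between nodes 0 and 1, so they are in parallel and share one voltage V; the full source current 5 A splits among them.
1/R_par = 1/50 + 1/1000 = 0.021 S  =>  R_par = 47.62 Ω
V = I × R_par = 5 × 47.62 = 238.1 V
I_R1 = V/R1 = 238.1/50 = 4.762 A

Final answer: 4.762 A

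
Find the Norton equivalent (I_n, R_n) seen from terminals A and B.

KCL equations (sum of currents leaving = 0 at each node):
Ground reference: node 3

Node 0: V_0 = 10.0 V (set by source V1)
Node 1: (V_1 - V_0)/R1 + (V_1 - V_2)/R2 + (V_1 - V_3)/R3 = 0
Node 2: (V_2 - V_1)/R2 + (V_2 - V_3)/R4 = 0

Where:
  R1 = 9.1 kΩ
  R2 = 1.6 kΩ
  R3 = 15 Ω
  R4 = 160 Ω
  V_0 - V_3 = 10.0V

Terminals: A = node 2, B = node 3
Find the Thévenin equivalent first; then I_n = V_th/R_th and R_n = R_th.
Step 1 — V_th is the open-circuit voltage V_A - V_B (nothing connected across the terminals).
Nodal analysis, taking node 3 as the 0 V reference.
Source V1 fixes V_0 = 10 V.
KCL at each unknown node (sum of currents leaving = 0; resistances in Ω):
  Node 1: (V_1 - 10)/9100 + (V_1 - V_2)/1600 + (V_1 - 0)/15 = 0
  Node 2: (V_2 - V_1)/1600 + (V_2 - 0)/160 = 0
Collecting terms (coefficients in siemens):
  0.0674·V_1 - 0.000625·V_2 = 0.001099
  0.006875·V_2 - 0.000625·V_1 = 0
Determinant D = (0.0674)(0.006875) - (-0.000625)(-0.000625) = 0.000463
V_1 = [(0.001099)(0.006875) - (-0.000625)(0)]/D = 0.01632 V
V_2 = [(0.0674)(0) - (0.001099)(-0.000625)]/D = 0.001483 V
V_th = V_2 - V_3 = 0.001483 - 0 = 0.001483 V
Step 2 — R_th: zero the source — replace V1 by a short circuit (node 3 merges into node 0) — and find the resistance seen between A (node 2) and B (node 0).
Reduce the network between node 2 (A) and node 0 (B) by series/parallel combination:
  Rp1 = R1 ‖ R3 (parallel, both between nodes 0 and 1) = 1/(1/9100 + 1/15) = 14.98 Ω
  Rs1 = R2 + Rp1 (series, joined only at node 1) = 1600 + 14.98 = 1615 Ω
  Rp2 = R4 ‖ Rs1 (parallel, both between nodes 0 and 2) = 1/(1/160 + 1/1615) = 145.6 Ω
R_th = 145.6 Ω
I_n = V_th/R_th = 0.001483/145.6 = 0.00001019 A, and R_n = R_th = 145.6 Ω

Final answer: I_n = 1.019e-05 A, R_n = 145.6 Ω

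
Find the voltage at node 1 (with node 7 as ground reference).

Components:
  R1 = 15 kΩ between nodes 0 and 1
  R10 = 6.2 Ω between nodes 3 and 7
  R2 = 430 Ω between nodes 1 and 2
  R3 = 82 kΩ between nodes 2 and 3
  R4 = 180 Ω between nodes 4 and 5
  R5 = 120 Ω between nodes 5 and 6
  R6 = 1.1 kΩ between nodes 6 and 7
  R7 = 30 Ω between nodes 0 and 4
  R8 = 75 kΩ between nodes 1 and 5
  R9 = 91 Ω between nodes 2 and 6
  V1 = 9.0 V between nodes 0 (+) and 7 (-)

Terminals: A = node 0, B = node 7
Nodal analysis, taking node 7 as the 0 V reference.
Source V1 fixes V_0 = 9 V.
KCL at each unknown node (sum of currents leaving = 0; resistances in Ω):
  Node 1: (V_1 - 9)/15000 + (V_1 - V_2)/430 + (V_1 - V_5)/75000 = 0
  Node 2: (V_2 - V_1)/430 + (V_2 - V_3)/82000 + (V_2 - V_6)/91 = 0
  Node 3: (V_3 - V_2)/82000 + (V_3 - 0)/6.2 = 0
  Node 4: (V_4 - V_5)/180 + (V_4 - 9)/30 = 0
  Node 5: (V_5 - V_4)/180 + (V_5 - V_6)/120 + (V_5 - V_1)/75000 = 0
  Node 6: (V_6 - V_5)/120 + (V_6 - 0)/1100 + (V_6 - V_2)/91 = 0
Collecting terms (coefficients in siemens):
  0.002406·V_1 - 0.002326·V_2 - 0.00001333·V_5 = 0.0006
  0.01333·V_2 - 0.002326·V_1 - 0.0000122·V_3 - 0.01099·V_6 = 0
  0.1613·V_3 - 0.0000122·V_2 = 0
  0.03889·V_4 - 0.005556·V_5 = 0.3
  0.0139·V_5 - 0.00001333·V_1 - 0.005556·V_4 - 0.008333·V_6 = 0
  0.02023·V_6 - 0.01099·V_2 - 0.008333·V_5 = 0
Solving these 6 simultaneous equations (Gaussian elimination) gives:
  V_1 = 7.003 V, V_2 = 6.941 V, V_3 = 0.0005248 V, V_4 = 8.812 V
  V_5 = 7.686 V, V_6 = 6.936 V
The requested potential is V_1 = 7.003 V.

Final answer: V_1 = 7.003 V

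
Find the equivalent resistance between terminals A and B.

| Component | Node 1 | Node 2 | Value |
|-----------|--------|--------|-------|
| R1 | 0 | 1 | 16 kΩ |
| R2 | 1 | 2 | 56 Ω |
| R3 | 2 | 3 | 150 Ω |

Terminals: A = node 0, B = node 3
Reduce the network between node 0 (A) and node 3 (B) by series/parallel combination:
  Rs1 = R1 + R2 (series, joined only at node 1) = 16000 + 56 = 16060 Ω
  Rs2 = R3 + Rs1 (series, joined only at node 2) = 150 + 16060 = 16210 Ω
R_eq = 16.21 kΩ

Final answer: 16.21 kΩ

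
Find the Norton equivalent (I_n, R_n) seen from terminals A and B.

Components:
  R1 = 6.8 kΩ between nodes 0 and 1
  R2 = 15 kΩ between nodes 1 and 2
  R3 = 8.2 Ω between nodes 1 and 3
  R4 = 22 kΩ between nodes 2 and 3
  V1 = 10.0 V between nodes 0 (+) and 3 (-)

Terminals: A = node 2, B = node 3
Find the Thévenin equivalent first; then I_n = V_th/R_th and R_n = R_th.
Step 1 — V_th is the open-circuit voltage V_A - V_B (nothing connected across the terminals).
Nodal analysis, taking node 3 as the 0 V reference.
Source V1 fixes V_0 = 10 V.
KCL at each unknown node (sum of currents leaving = 0; resistances in Ω):
  Node 1: (V_1 - 10)/6800 + (V_1 - V_2)/15000 + (V_1 - 0)/8.2 = 0
  Node 2: (V_2 - V_1)/15000 + (V_2 - 0)/22000 = 0
Collecting terms (coefficients in siemens):
  0.1222·V_1 - 0.00006667·V_2 = 0.001471
  0.0001121·V_2 - 0.00006667·V_1 = 0
Determinant D = (0.1222)(0.0001121) - (-0.00006667)(-0.00006667) = 0.00001369
V_1 = [(0.001471)(0.0001121) - (-0.00006667)(0)]/D = 0.01204 V
V_2 = [(0.1222)(0) - (0.001471)(-0.00006667)]/D = 0.00716 V
V_th = V_2 - V_3 = 0.00716 - 0 = 0.00716 V
Step 2 — R_th: zero the source — replace V1 by a short circuit (node 3 merges into node 0) — and find the resistance seen between A (node 2) and B (node 0).
Reduce the network between node 2 (A) and node 0 (B) by series/parallel combination:
  Rp1 = R1 ‖ R3 (parallel, both between nodes 0 and 1) = 1/(1/6800 + 1/8.2) = 8.19 Ω
  Rs1 = R2 + Rp1 (series, joined only at node 1) = 15000 + 8.19 = 15010 Ω
  Rp2 = R4 ‖ Rs1 (parallel, both between nodes 0 and 2) = 1/(1/22000 + 1/15010) = 8922 Ω
R_th = 8.922 kΩ
I_n = V_th/R_th = 0.00716/8922 = 0.0000008025 A, and R_n = R_th = 8.922 kΩ

Final answer: I_n = 8.025e-07 A, R_n = 8.922 kΩ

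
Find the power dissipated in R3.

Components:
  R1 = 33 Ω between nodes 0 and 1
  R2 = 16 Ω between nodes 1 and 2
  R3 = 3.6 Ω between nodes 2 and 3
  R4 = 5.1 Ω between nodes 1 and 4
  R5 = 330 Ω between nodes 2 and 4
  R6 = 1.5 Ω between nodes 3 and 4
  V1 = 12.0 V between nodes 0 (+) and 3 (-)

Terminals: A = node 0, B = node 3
Nodal analysis, taking node 3 as the 0 V reference.
Source V1 fixes V_0 = 12 V.
KCL at each unknown node (sum of currents leaving = 0; resistances in Ω):
  Node 1: (V_1 - 12)/33 + (V_1 - V_2)/16 + (V_1 - V_4)/5.1 = 0
  Node 2: (V_2 - V_1)/16 + (V_2 - 0)/3.6 + (V_2 - V_4)/330 = 0
  Node 4: (V_4 - V_1)/5.1 + (V_4 - V_2)/330 + (V_4 - 0)/1.5 = 0
Collecting terms (coefficients in siemens):
  0.2889·V_1 - 0.0625·V_2 - 0.1961·V_4 = 0.3636
  0.3433·V_2 - 0.0625·V_1 - 0.00303·V_4 = 0
  0.8658·V_4 - 0.1961·V_1 - 0.00303·V_2 = 0
Solving these 3 simultaneous equations (Gaussian elimination) gives:
  V_1 = 1.562 V, V_2 = 0.2874 V, V_4 = 0.3547 V
I_R3 = (V_2 - V_3)/R3 = (0.2874 - 0)/3.6 = 0.07985 A
P_R3 = I_R3² × R3 = (0.07985)² × 3.6 = 0.02295 W

Final answer: 0.02295 W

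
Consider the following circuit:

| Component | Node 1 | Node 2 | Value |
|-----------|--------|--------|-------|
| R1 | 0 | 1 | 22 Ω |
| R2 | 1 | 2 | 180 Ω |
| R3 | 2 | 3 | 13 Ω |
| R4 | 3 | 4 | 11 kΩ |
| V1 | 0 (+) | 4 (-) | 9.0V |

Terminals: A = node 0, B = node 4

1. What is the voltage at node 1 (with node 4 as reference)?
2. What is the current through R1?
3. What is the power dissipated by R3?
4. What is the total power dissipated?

Nodal analysis, taking node 4 as the 0 V reference.
Source V1 fixes V_0 = 9 V.
KCL at each unknown node (sum of currents leaving = 0; resistances in Ω):
  Node 1: (V_1 - 9)/22 + (V_1 - V_2)/180 = 0
  Node 2: (V_2 - V_1)/180 + (V_2 - V_3)/13 = 0
  Node 3: (V_3 - V_2)/13 + (V_3 - 0)/11000 = 0
Collecting terms (coefficients in siemens):
  0.05101·V_1 - 0.005556·V_2 = 0.4091
  0.08248·V_2 - 0.005556·V_1 - 0.07692·V_3 = 0
  0.07701·V_3 - 0.07692·V_2 = 0
Solving these 3 simultaneous equations (Gaussian elimination) gives:
  V_1 = 8.982 V, V_2 = 8.838 V, V_3 = 8.827 V
Part 1:
  Read off the nodal solution: V_1 = 8.982 V
Part 2:
  I_R1 = (V_0 - V_1)/R1 = (9 - 8.982)/22 = 0.0008025 A
  Magnitude: I_R1 = 0.0008025 A
Part 3:
  I_R3 = (V_2 - V_3)/R3 = (8.838 - 8.827)/13 = 0.0008025 A
  P_R3 = I_R3² × R3 = (0.0008025)² × 13 = 0.000008372 W
Part 4:
  Power in each resistor, P = (ΔV)²/R:
    P_R1 = (9 - 8.982)²/22 = 0.00001417 W
    P_R2 = (8.982 - 8.838)²/180 = 0.0001159 W
    P_R3 = (8.838 - 8.827)²/13 = 0.000008372 W
    P_R4 = (8.827 - 0)²/11000 = 0.007084 W
  P_total = P_R1 + P_R2 + P_R3 + P_R4 = 0.007222 W

Final answers:
1. V_1 = 8.982 V
2. I_R1 = 0.0008025 A
3. P_R3 = 8.372e-06 W
4. P_total = 0.007222 W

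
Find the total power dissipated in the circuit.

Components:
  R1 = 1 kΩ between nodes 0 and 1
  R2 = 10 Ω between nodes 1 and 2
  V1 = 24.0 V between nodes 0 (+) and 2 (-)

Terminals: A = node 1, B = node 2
Nodal analysis, taking node 2 as the 0 V reference.
Source V1 fixes V_0 = 24 V.
KCL at each unknown node (sum of currents leaving = 0; resistances in Ω):
  Node 1: (V_1 - 24)/1000 + (V_1 - 0)/10 = 0
Collecting terms: 0.101 × V_1 = 0.024  =>  V_1 = 0.2376 V
Power in each resistor, P = (ΔV)²/R:
  P_R1 = (24 - 0.2376)²/1000 = 0.5647 W
  P_R2 = (0.2376 - 0)²/10 = 0.005647 W
P_total = P_R1 + P_R2 = 0.5703 W

Final answer: 0.5703 W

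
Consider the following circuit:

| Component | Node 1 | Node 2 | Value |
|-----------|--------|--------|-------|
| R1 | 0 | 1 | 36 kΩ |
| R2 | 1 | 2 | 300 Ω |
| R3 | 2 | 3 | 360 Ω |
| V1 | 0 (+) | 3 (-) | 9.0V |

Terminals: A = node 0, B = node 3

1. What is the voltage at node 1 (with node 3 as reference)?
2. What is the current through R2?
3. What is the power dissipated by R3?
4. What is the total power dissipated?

Nodal analysis, taking node 3 as the 0 V reference.
Source V1 fixes V_0 = 9 V.
KCL at each unknown node (sum of currents leaving = 0; resistances in Ω):
  Node 1: (V_1 - 9)/36000 + (V_1 - V_2)/300 = 0
  Node 2: (V_2 - V_1)/300 + (V_2 - 0)/360 = 0
Collecting terms (coefficients in siemens):
  0.003361·V_1 - 0.003333·V_2 = 0.00025
  0.006111·V_2 - 0.003333·V_1 = 0
Determinant D = (0.003361)(0.006111) - (-0.003333)(-0.003333) = 0.000009429
V_1 = [(0.00025)(0.006111) - (-0.003333)(0)]/D = 0.162 V
V_2 = [(0.003361)(0) - (0.00025)(-0.003333)]/D = 0.08838 V
Part 1:
  Read off the nodal solution: V_1 = 0.162 V
Part 2:
  I_R2 = (V_1 - V_2)/R2 = (0.162 - 0.08838)/300 = 0.0002455 A
  Magnitude: I_R2 = 0.0002455 A
Part 3:
  I_R3 = (V_2 - V_3)/R3 = (0.08838 - 0)/360 = 0.0002455 A
  P_R3 = I_R3² × R3 = (0.0002455)² × 360 = 0.0000217 W
Part 4:
  Power in each resistor, P = (ΔV)²/R:
    P_R1 = (9 - 0.162)²/36000 = 0.00217 W
    P_R2 = (0.162 - 0.08838)²/300 = 0.00001808 W
    P_R3 = (0.08838 - 0)²/360 = 0.0000217 W
  P_total = P_R1 + P_R2 + P_R3 = 0.002209 W

Final answers:
1. V_1 = 0.162 V
2. I_R2 = 0.0002455 A
3. P_R3 = 2.17e-05 W
4. P_total = 0.002209 W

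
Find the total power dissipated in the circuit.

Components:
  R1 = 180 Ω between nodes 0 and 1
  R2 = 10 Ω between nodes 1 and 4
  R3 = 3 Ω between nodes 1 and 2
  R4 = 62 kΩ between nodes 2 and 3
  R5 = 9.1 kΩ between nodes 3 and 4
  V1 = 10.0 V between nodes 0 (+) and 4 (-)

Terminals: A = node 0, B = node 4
Nodal analysis, taking node 4 as the 0 V reference.
Source V1 fixes V_0 = 10 V.
KCL at each unknown node (sum of currents leaving = 0; resistances in Ω):
  Node 1: (V_1 - 10)/180 + (V_1 - 0)/10 + (V_1 - V_2)/3 = 0
  Node 2: (V_2 - V_1)/3 + (V_2 - V_3)/62000 = 0
  Node 3: (V_3 - V_2)/62000 + (V_3 - 0)/9100 = 0
Collecting terms (coefficients in siemens):
  0.4389·V_1 - 0.3333·V_2 = 0.05556
  0.3333·V_2 - 0.3333·V_1 - 0.00001613·V_3 = 0
  0.000126·V_3 - 0.00001613·V_2 = 0
Solving these 3 simultaneous equations (Gaussian elimination) gives:
  V_1 = 0.5262 V, V_2 = 0.5262 V, V_3 = 0.06735 V
Power in each resistor, P = (ΔV)²/R:
  P_R1 = (10 - 0.5262)²/180 = 0.4986 W
  P_R2 = (0.5262 - 0)²/10 = 0.02769 W
  P_R3 = (0.5262 - 0.5262)²/3 = 0.0000000001643 W
  P_R4 = (0.5262 - 0.06735)²/62000 = 0.000003396 W
  P_R5 = (0.06735 - 0)²/9100 = 0.0000004985 W
P_total = P_R1 + P_R2 + P_R3 + P_R4 + P_R5 = 0.5263 W

Final answer: 0.5263 W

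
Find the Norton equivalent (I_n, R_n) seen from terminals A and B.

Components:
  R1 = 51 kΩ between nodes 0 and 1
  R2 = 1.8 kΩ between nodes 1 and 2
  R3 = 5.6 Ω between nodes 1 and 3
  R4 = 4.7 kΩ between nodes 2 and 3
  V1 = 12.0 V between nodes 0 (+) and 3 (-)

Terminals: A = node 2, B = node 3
Find the Thévenin equivalent first; then I_n = V_th/R_th and R_n = R_th.
Step 1 — V_th is the open-circuit voltage V_A - V_B (nothing connected across the terminals).
Nodal analysis, taking node 3 as the 0 V reference.
Source V1 fixes V_0 = 12 V.
KCL at each unknown node (sum of currents leaving = 0; resistances in Ω):
  Node 1: (V_1 - 12)/51000 + (V_1 - V_2)/1800 + (V_1 - 0)/5.6 = 0
  Node 2: (V_2 - V_1)/1800 + (V_2 - 0)/4700 = 0
Collecting terms (coefficients in siemens):
  0.1791·V_1 - 0.0005556·V_2 = 0.0002353
  0.0007683·V_2 - 0.0005556·V_1 = 0
Determinant D = (0.1791)(0.0007683) - (-0.0005556)(-0.0005556) = 0.0001373
V_1 = [(0.0002353)(0.0007683) - (-0.0005556)(0)]/D = 0.001316 V
V_2 = [(0.1791)(0) - (0.0002353)(-0.0005556)]/D = 0.0009518 V
V_th = V_2 - V_3 = 0.0009518 - 0 = 0.0009518 V
Step 2 — R_th: zero the source — replace V1 by a short circuit (node 3 merges into node 0) — and find the resistance seen between A (node 2) and B (node 0).
Reduce the network between node 2 (A) and node 0 (B) by series/parallel combination:
  Rp1 = R1 ‖ R3 (parallel, both between nodes 0 and 1) = 1/(1/51000 + 1/5.6) = 5.599 Ω
  Rs1 = R2 + Rp1 (series, joined only at node 1) = 1800 + 5.599 = 1806 Ω
  Rp2 = R4 ‖ Rs1 (parallel, both between nodes 0 and 2) = 1/(1/4700 + 1/1806) = 1304 Ω
R_th = 1.304 kΩ
I_n = V_th/R_th = 0.0009518/1304 = 0.0000007297 A, and R_n = R_th = 1.304 kΩ

Final answer: I_n = 7.297e-07 A, R_n = 1.304 kΩ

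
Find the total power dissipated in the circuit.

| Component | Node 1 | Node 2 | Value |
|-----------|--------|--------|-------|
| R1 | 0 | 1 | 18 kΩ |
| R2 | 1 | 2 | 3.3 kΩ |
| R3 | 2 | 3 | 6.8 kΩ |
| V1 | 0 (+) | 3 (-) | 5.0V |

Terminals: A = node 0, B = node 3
Nodal analysis, taking node 3 as the 0 V reference.
Source V1 fixes V_0 = 5 V.
KCL at each unknown node (sum of currents leaving = 0; resistances in Ω):
  Node 1: (V_1 - 5)/18000 + (V_1 - V_2)/3300 = 0
  Node 2: (V_2 - V_1)/3300 + (V_2 - 0)/6800 = 0
Collecting terms (coefficients in siemens):
  0.0003586·V_1 - 0.000303·V_2 = 0.0002778
  0.0004501·V_2 - 0.000303·V_1 = 0
Determinant D = (0.0003586)(0.0004501) - (-0.000303)(-0.000303) = 0.00000006957
V_1 = [(0.0002778)(0.0004501) - (-0.000303)(0)]/D = 1.797 V
V_2 = [(0.0003586)(0) - (0.0002778)(-0.000303)]/D = 1.21 V
Power in each resistor, P = (ΔV)²/R:
  P_R1 = (5 - 1.797)²/18000 = 0.0005699 W
  P_R2 = (1.797 - 1.21)²/3300 = 0.0001045 W
  P_R3 = (1.21 - 0)²/6800 = 0.0002153 W
P_total = P_R1 + P_R2 + P_R3 = 0.0008897 W

Final answer: 0.0008897 W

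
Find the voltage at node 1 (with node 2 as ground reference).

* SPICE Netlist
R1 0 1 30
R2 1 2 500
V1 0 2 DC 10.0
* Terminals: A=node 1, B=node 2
Nodal analysis, taking node 2 as the 0 V reference.
Source V1 fixes V_0 = 10 V.
KCL at each unknown node (sum of currents leaving = 0; resistances in Ω):
  Node 1: (V_1 - 10)/30 + (V_1 - 0)/500 = 0
Collecting terms: 0.03533 × V_1 = 0.3333  =>  V_1 = 9.434 V
The requested potential is V_1 = 9.434 V.

Final answer: V_1 = 9.434 V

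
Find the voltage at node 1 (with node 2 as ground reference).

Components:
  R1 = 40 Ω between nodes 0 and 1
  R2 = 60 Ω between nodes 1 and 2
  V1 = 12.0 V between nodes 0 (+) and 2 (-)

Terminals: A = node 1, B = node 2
Nodal analysis, taking node 2 as the 0 V reference.
Source V1 fixes V_0 = 12 V.
KCL at each unknown node (sum of currents leaving = 0; resistances in Ω):
  Node 1: (V_1 - 12)/40 + (V_1 - 0)/60 = 0
Collecting terms: 0.04167 × V_1 = 0.3  =>  V_1 = 7.2 V
The requested potential is V_1 = 7.2 V.

Final answer: V_1 = 7.2 V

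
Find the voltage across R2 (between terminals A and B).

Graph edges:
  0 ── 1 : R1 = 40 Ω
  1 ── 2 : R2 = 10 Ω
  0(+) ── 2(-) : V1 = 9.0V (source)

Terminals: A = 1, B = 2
R1 and R2 are in series across V1 (node 0 → node 1 → node 2), and the output A–B is taken across R2, so this is a voltage divider.
Series current: I = V1/(R1 + R2) = 9/(40 + 10) = 9/50 = 0.18 A
V_R2 = I × R2 = V1 × R2/(R1 + R2) = 9 × 10/50 = 1.8 V

Final answer: 1.8 V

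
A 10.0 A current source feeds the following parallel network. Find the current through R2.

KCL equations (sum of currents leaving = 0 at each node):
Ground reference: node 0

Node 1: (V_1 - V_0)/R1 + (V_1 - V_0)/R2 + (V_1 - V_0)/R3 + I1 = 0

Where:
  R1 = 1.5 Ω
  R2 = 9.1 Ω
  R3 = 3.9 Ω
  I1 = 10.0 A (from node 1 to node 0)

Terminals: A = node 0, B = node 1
All resistors sit directly between nodes 0 and 1, so they are in parallel and share one voltage V; the full source current 10 A splits among them.
1/R_par = 1/1.5 + 1/9.1 + 1/3.9 = 1.033 S  =>  R_par = 0.9681 Ω
V = I × R_par = 10 × 0.9681 = 9.681 V
I_R2 = V/R2 = 9.681/9.1 = 1.064 A

Final answer: 1.064 A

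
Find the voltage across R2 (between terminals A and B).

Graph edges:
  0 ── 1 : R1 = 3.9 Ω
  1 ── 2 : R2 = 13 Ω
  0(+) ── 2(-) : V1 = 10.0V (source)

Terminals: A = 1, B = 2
R1 and R2 are in series across V1 (node 0 → node 1 → node 2), and the output A–B is taken across R2, so this is a voltage divider.
Series current: I = V1/(R1 + R2) = 10/(3.9 + 13) = 10/16.9 = 0.5917 A
V_R2 = I × R2 = V1 × R2/(R1 + R2) = 10 × 13/16.9 = 7.692 V

Final answer: 7.692 V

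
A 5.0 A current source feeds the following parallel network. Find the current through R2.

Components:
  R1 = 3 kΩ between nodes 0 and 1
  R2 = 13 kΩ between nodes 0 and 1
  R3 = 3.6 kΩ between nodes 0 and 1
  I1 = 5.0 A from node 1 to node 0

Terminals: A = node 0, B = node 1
All resistors sit directly between nodes 0 and 1, so they are in parallel and share one voltage V; the full source current 5 A splits among them.
1/R_par = 1/3000 + 1/13000 + 1/3600 = 0.000688 S  =>  R_par = 1453 Ω
V = I × R_par = 5 × 1453 = 7267 V
I_R2 = V/R2 = 7267/13000 = 0.559 A

Final answer: 0.559 A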